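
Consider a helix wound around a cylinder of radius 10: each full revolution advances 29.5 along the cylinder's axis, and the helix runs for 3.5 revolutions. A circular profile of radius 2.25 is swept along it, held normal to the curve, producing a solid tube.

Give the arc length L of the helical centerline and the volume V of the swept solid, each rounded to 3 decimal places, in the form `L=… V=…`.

L=242.944 V=3863.852

2πR = 2π·10 = 62.831853
per-turn = √(62.831853² + 29.5²) = √(3947.8418 + 870.25) = √4818.0918 = 69.412476
L = 3.5 × 69.412476 = 242.943664
V = π·2.25² × L = 15.904313 × 242.943664 = 3863.852033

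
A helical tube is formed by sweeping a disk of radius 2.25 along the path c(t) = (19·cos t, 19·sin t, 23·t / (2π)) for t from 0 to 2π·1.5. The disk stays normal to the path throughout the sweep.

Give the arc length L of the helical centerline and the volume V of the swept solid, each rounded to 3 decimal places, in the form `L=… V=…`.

L=182.364 V=2900.373

2πR = 2π·19 = 119.380521
per-turn = √(119.380521² + 23²) = √(14251.7088 + 529) = √14780.7088 = 121.575938
L = 1.5 × 121.575938 = 182.363907
V = π·2.25² × L = 15.904313 × 182.363907 = 2900.372627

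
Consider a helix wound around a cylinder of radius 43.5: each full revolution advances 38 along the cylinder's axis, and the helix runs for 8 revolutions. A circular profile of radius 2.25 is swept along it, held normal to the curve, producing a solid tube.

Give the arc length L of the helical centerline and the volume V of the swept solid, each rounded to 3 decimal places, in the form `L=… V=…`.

2πR = 2π·43.5 = 273.318561
per-turn = √(273.318561² + 38²) = √(74703.0357 + 1444) = √76147.0357 = 275.947523
L = 8 × 275.947523 = 2207.580188
V = π·2.25² × L = 15.904313 × 2207.580188 = 35110.045857

L=2207.580 V=35110.046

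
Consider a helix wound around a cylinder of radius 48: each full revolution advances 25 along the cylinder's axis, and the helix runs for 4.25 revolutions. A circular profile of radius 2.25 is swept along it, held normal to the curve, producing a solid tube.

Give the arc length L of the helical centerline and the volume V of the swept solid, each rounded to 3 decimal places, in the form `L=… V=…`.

L=1286.166 V=20455.586

2πR = 2π·48 = 301.592895
per-turn = √(301.592895² + 25²) = √(90958.2742 + 625) = √91583.2742 = 302.627286
L = 4.25 × 302.627286 = 1286.165965
V = π·2.25² × L = 15.904313 × 1286.165965 = 20455.585831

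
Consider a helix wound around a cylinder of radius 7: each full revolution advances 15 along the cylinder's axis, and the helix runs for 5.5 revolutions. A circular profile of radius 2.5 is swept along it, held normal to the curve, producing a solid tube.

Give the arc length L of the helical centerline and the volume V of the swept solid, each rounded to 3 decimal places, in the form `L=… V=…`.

L=255.584 V=5018.378

2πR = 2π·7 = 43.982297
per-turn = √(43.982297² + 15²) = √(1934.4425 + 225) = √2159.4425 = 46.469802
L = 5.5 × 46.469802 = 255.583909
V = π·2.5² × L = 19.634954 × 255.583909 = 5018.378316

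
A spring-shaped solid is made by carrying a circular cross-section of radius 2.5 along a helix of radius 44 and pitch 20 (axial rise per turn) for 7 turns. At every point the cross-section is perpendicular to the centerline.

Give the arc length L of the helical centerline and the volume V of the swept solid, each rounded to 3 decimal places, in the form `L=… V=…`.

2πR = 2π·44 = 276.460154
per-turn = √(276.460154² + 20²) = √(76430.2165 + 400) = √76830.2165 = 277.182641
L = 7 × 277.182641 = 1940.278487
V = π·2.5² × L = 19.634954 × 1940.278487 = 38097.279007

L=1940.278 V=38097.279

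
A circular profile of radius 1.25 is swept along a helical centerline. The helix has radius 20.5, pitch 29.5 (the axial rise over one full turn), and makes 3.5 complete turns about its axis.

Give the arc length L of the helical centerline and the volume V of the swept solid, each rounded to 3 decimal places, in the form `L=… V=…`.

2πR = 2π·20.5 = 128.805299
per-turn = √(128.805299² + 29.5²) = √(16590.8050 + 870.25) = √17461.0550 = 132.140285
L = 3.5 × 132.140285 = 462.490999
V = π·1.25² × L = 4.908739 × 462.490999 = 2270.247380

L=462.491 V=2270.247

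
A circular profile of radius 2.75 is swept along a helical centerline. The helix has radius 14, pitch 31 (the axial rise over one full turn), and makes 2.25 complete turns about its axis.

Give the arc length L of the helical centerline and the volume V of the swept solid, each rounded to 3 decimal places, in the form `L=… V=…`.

L=209.851 V=4985.706

2πR = 2π·14 = 87.964594
per-turn = √(87.964594² + 31²) = √(7737.7699 + 961) = √8698.7699 = 93.267196
L = 2.25 × 93.267196 = 209.851191
V = π·2.75² × L = 23.758294 × 209.851191 = 4985.706385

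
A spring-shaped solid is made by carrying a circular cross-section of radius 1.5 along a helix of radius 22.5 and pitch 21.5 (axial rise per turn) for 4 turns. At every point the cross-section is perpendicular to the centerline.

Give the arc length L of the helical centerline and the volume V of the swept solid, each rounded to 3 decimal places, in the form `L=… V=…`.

2πR = 2π·22.5 = 141.371669
per-turn = √(141.371669² + 21.5²) = √(19985.9489 + 462.25) = √20448.1989 = 142.997199
L = 4 × 142.997199 = 571.988796
V = π·1.5² × L = 7.068583 × 571.988796 = 4043.150548

L=571.989 V=4043.151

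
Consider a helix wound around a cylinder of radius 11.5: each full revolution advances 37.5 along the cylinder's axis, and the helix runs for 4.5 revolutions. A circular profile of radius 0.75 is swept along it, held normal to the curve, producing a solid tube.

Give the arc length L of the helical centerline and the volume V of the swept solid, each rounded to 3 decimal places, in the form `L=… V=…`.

2πR = 2π·11.5 = 72.256631
per-turn = √(72.256631² + 37.5²) = √(5221.0207 + 1406.25) = √6627.2707 = 81.408051
L = 4.5 × 81.408051 = 366.336228
V = π·0.75² × L = 1.767146 × 366.336228 = 647.369552

L=366.336 V=647.370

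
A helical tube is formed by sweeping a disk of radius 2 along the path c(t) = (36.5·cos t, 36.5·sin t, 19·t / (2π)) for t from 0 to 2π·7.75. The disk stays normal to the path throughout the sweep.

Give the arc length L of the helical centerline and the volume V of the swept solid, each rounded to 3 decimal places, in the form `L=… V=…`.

2πR = 2π·36.5 = 229.336264
per-turn = √(229.336264² + 19²) = √(52595.1219 + 361) = √52956.1219 = 230.121972
L = 7.75 × 230.121972 = 1783.445281
V = π·2² × L = 12.566371 × 1783.445281 = 22411.434366

L=1783.445 V=22411.434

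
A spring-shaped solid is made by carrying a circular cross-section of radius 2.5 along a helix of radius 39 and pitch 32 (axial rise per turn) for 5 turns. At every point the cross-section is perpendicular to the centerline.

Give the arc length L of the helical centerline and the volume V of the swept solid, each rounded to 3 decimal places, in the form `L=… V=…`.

L=1235.624 V=24261.422

2πR = 2π·39 = 245.044227
per-turn = √(245.044227² + 32²) = √(60046.6732 + 1024) = √61070.6732 = 247.124813
L = 5 × 247.124813 = 1235.624065
V = π·2.5² × L = 19.634954 × 1235.624065 = 24261.421778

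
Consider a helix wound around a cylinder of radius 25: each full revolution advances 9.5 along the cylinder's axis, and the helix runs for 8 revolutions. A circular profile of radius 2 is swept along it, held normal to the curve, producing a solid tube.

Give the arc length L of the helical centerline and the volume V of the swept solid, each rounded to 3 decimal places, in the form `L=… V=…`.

L=1258.933 V=15820.221

2πR = 2π·25 = 157.079633
per-turn = √(157.079633² + 9.5²) = √(24674.0110 + 90.25) = √24764.2610 = 157.366645
L = 8 × 157.366645 = 1258.933161
V = π·2² × L = 12.566371 × 1258.933161 = 15820.220681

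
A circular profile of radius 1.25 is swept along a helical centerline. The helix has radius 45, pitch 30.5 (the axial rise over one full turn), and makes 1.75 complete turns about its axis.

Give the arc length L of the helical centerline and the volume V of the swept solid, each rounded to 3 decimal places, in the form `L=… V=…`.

L=497.671 V=2442.938

2πR = 2π·45 = 282.743339
per-turn = √(282.743339² + 30.5²) = √(79943.7956 + 930.25) = √80874.0456 = 284.383624
L = 1.75 × 284.383624 = 497.671342
V = π·1.25² × L = 4.908739 × 497.671342 = 2442.938488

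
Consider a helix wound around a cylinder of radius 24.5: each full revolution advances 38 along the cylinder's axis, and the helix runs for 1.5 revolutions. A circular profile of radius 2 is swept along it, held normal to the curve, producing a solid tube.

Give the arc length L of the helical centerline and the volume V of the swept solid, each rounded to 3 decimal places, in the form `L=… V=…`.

L=237.838 V=2988.765

2πR = 2π·24.5 = 153.938040
per-turn = √(153.938040² + 38²) = √(23696.9202 + 1444) = √25140.9202 = 158.558885
L = 1.5 × 158.558885 = 237.838328
V = π·2² × L = 12.566371 × 237.838328 = 2988.764579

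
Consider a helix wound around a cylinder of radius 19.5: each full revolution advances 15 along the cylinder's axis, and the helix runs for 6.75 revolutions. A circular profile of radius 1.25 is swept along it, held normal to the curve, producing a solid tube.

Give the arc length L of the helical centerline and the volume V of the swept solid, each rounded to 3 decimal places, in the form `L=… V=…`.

2πR = 2π·19.5 = 122.522113
per-turn = √(122.522113² + 15²) = √(15011.6683 + 225) = √15236.6683 = 123.436900
L = 6.75 × 123.436900 = 833.199075
V = π·1.25² × L = 4.908739 × 833.199075 = 4089.956397

L=833.199 V=4089.956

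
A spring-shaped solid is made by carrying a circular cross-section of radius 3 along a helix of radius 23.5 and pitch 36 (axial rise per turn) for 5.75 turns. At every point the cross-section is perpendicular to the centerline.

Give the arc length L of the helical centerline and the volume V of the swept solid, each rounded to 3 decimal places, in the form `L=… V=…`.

L=873.886 V=24708.535

2πR = 2π·23.5 = 147.654855
per-turn = √(147.654855² + 36²) = √(21801.9561 + 1296) = √23097.9561 = 151.980118
L = 5.75 × 151.980118 = 873.885676
V = π·3² × L = 28.274334 × 873.885676 = 24708.535371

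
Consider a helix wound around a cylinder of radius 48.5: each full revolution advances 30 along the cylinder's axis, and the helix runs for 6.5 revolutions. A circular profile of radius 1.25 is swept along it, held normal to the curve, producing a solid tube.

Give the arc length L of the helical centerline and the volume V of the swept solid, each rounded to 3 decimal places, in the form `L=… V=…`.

2πR = 2π·48.5 = 304.734487
per-turn = √(304.734487² + 30²) = √(92863.1078 + 900) = √93763.1078 = 306.207622
L = 6.5 × 306.207622 = 1990.349543
V = π·1.25² × L = 4.908739 × 1990.349543 = 9770.105474

L=1990.350 V=9770.105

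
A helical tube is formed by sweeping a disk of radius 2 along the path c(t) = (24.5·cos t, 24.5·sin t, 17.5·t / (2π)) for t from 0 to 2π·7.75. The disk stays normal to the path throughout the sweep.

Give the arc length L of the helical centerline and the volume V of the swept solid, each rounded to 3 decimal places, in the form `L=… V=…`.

2πR = 2π·24.5 = 153.938040
per-turn = √(153.938040² + 17.5²) = √(23696.9202 + 306.25) = √24003.1702 = 154.929565
L = 7.75 × 154.929565 = 1200.704130
V = π·2² × L = 12.566371 × 1200.704130 = 15088.493098

L=1200.704 V=15088.493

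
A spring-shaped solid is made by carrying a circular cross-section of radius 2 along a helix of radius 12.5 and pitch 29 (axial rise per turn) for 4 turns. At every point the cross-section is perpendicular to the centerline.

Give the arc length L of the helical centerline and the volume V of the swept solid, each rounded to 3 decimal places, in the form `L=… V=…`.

L=334.891 V=4208.366

2πR = 2π·12.5 = 78.539816
per-turn = √(78.539816² + 29²) = √(6168.5028 + 841) = √7009.5028 = 83.722773
L = 4 × 83.722773 = 334.891093
V = π·2² × L = 12.566371 × 334.891093 = 4208.365587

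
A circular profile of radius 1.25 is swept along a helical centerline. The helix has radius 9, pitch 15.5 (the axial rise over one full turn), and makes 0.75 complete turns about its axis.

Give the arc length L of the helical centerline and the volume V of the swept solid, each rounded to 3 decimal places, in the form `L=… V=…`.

2πR = 2π·9 = 56.548668
per-turn = √(56.548668² + 15.5²) = √(3197.7518 + 240.25) = √3438.0018 = 58.634476
L = 0.75 × 58.634476 = 43.975857
V = π·1.25² × L = 4.908739 × 43.975857 = 215.865985

L=43.976 V=215.866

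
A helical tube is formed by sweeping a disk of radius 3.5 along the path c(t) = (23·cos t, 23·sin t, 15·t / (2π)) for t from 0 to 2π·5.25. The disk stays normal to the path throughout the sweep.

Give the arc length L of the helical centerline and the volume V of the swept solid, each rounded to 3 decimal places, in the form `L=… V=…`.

L=762.771 V=29354.856

2πR = 2π·23 = 144.513262
per-turn = √(144.513262² + 15²) = √(20884.0829 + 225) = √21109.0829 = 145.289652
L = 5.25 × 145.289652 = 762.770672
V = π·3.5² × L = 38.484510 × 762.770672 = 29354.855552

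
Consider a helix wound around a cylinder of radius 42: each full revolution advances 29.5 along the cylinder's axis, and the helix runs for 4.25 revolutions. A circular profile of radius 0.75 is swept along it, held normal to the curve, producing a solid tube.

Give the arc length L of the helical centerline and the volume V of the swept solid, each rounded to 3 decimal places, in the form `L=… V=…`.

2πR = 2π·42 = 263.893783
per-turn = √(263.893783² + 29.5²) = √(69639.9287 + 870.25) = √70510.1787 = 265.537528
L = 4.25 × 265.537528 = 1128.534493
V = π·0.75² × L = 1.767146 × 1128.534493 = 1994.285066

L=1128.534 V=1994.285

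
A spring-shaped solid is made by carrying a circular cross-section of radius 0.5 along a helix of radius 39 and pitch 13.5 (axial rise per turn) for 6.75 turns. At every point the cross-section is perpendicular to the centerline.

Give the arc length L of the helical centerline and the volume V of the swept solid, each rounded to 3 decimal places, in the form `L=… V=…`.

L=1656.557 V=1301.057

2πR = 2π·39 = 245.044227
per-turn = √(245.044227² + 13.5²) = √(60046.6732 + 182.25) = √60228.9232 = 245.415817
L = 6.75 × 245.415817 = 1656.556764
V = π·0.5² × L = 0.785398 × 1656.556764 = 1301.056640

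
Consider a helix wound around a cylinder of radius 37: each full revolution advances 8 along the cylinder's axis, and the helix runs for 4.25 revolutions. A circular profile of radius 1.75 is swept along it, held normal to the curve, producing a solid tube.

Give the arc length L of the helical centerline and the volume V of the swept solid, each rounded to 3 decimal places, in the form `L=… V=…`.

2πR = 2π·37 = 232.477856
per-turn = √(232.477856² + 8²) = √(54045.9537 + 64) = √54109.9537 = 232.615463
L = 4.25 × 232.615463 = 988.615718
V = π·1.75² × L = 9.621128 × 988.615718 = 9511.597877

L=988.616 V=9511.598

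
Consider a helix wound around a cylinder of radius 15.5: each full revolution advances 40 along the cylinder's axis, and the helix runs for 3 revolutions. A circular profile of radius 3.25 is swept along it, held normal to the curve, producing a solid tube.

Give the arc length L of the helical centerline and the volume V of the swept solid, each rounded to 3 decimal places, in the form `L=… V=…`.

L=315.852 V=10480.925

2πR = 2π·15.5 = 97.389372
per-turn = √(97.389372² + 40²) = √(9484.6898 + 1600) = √11084.6898 = 105.283854
L = 3 × 105.283854 = 315.851561
V = π·3.25² × L = 33.183072 × 315.851561 = 10480.925211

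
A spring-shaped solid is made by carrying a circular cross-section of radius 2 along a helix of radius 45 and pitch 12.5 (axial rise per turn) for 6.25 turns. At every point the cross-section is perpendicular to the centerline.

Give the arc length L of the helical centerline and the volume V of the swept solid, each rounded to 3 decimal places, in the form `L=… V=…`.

L=1768.872 V=22228.301

2πR = 2π·45 = 282.743339
per-turn = √(282.743339² + 12.5²) = √(79943.7956 + 156.25) = √80100.0456 = 283.019515
L = 6.25 × 283.019515 = 1768.871966
V = π·2² × L = 12.566371 × 1768.871966 = 22228.300698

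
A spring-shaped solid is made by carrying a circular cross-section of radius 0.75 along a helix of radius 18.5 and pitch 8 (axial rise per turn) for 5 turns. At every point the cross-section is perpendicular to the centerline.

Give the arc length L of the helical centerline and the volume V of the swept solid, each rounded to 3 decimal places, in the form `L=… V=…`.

L=582.569 V=1029.485

2πR = 2π·18.5 = 116.238928
per-turn = √(116.238928² + 8²) = √(13511.4884 + 64) = √13575.4884 = 116.513898
L = 5 × 116.513898 = 582.569490
V = π·0.75² × L = 1.767146 × 582.569490 = 1029.485267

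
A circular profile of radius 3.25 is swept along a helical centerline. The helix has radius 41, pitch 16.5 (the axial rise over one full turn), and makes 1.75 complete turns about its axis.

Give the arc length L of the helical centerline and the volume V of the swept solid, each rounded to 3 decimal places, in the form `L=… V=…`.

L=451.742 V=14990.198

2πR = 2π·41 = 257.610598
per-turn = √(257.610598² + 16.5²) = √(66363.2200 + 272.25) = √66635.4700 = 258.138471
L = 1.75 × 258.138471 = 451.742324
V = π·3.25² × L = 33.183072 × 451.742324 = 14990.198229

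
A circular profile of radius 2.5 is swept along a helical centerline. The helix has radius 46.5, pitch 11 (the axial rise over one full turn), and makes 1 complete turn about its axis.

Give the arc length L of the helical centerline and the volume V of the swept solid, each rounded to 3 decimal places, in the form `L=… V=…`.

L=292.375 V=5740.772

2πR = 2π·46.5 = 292.168117
per-turn = √(292.168117² + 11²) = √(85362.2085 + 121) = √85483.2085 = 292.375116
L = 1 × 292.375116 = 292.375116
V = π·2.5² × L = 19.634954 × 292.375116 = 5740.771979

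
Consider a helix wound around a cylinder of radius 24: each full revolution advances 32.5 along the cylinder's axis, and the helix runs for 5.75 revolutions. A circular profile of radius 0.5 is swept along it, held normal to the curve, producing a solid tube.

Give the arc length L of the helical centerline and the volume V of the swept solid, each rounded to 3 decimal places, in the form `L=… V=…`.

L=886.989 V=696.639

2πR = 2π·24 = 150.796447
per-turn = √(150.796447² + 32.5²) = √(22739.5685 + 1056.25) = √23795.8185 = 154.258933
L = 5.75 × 154.258933 = 886.988867
V = π·0.5² × L = 0.785398 × 886.988867 = 696.639427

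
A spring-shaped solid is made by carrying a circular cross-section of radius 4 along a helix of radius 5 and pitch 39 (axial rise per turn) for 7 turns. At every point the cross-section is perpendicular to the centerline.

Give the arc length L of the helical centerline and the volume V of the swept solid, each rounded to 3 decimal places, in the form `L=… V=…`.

L=350.557 V=17620.906

2πR = 2π·5 = 31.415927
per-turn = √(31.415927² + 39²) = √(986.9604 + 1521) = √2507.9604 = 50.079541
L = 7 × 50.079541 = 350.556788
V = π·4² × L = 50.265482 × 350.556788 = 17620.906074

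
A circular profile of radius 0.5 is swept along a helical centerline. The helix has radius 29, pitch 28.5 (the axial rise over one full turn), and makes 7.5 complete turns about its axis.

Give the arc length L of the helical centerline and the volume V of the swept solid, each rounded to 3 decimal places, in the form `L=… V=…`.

L=1383.208 V=1086.369

2πR = 2π·29 = 182.212374
per-turn = √(182.212374² + 28.5²) = √(33201.3492 + 812.25) = √34013.5992 = 184.427761
L = 7.5 × 184.427761 = 1383.208211
V = π·0.5² × L = 0.785398 × 1383.208211 = 1086.369189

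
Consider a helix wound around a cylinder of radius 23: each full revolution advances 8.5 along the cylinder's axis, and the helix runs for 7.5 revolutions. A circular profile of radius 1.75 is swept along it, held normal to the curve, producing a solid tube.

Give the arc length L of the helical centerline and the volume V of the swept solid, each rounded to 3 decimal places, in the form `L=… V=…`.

L=1085.723 V=10445.876

2πR = 2π·23 = 144.513262
per-turn = √(144.513262² + 8.5²) = √(20884.0829 + 72.25) = √20956.3329 = 144.763023
L = 7.5 × 144.763023 = 1085.722675
V = π·1.75² × L = 9.621128 × 1085.722675 = 10445.876285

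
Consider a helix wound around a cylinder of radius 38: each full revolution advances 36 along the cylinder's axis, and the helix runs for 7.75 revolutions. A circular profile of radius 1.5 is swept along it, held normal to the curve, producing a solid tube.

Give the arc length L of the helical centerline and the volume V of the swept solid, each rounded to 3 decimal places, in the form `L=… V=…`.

L=1871.313 V=13227.535

2πR = 2π·38 = 238.761042
per-turn = √(238.761042² + 36²) = √(57006.8350 + 1296) = √58302.8350 = 241.459800
L = 7.75 × 241.459800 = 1871.313450
V = π·1.5² × L = 7.068583 × 1871.313450 = 13227.535321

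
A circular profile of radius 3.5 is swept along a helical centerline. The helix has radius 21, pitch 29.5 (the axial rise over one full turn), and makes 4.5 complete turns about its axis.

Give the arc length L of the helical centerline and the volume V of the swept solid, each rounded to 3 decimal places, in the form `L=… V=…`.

2πR = 2π·21 = 131.946891
per-turn = √(131.946891² + 29.5²) = √(17409.9822 + 870.25) = √18280.2322 = 135.204409
L = 4.5 × 135.204409 = 608.419840
V = π·3.5² × L = 38.484510 × 608.419840 = 23414.739408

L=608.420 V=23414.739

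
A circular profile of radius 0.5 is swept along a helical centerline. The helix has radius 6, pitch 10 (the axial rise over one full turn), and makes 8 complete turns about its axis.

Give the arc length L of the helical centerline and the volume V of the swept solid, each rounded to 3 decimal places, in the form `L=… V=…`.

2πR = 2π·6 = 37.699112
per-turn = √(37.699112² + 10²) = √(1421.2230 + 100) = √1521.2230 = 39.002859
L = 8 × 39.002859 = 312.022874
V = π·0.5² × L = 0.785398 × 312.022874 = 245.062193

L=312.023 V=245.062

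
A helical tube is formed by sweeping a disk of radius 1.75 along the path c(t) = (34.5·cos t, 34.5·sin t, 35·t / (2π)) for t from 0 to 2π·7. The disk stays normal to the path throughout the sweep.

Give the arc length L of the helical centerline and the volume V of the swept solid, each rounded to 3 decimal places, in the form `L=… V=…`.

2πR = 2π·34.5 = 216.769893
per-turn = √(216.769893² + 35²) = √(46989.1866 + 1225) = √48214.1866 = 219.577291
L = 7 × 219.577291 = 1537.041034
V = π·1.75² × L = 9.621128 × 1537.041034 = 14788.067766

L=1537.041 V=14788.068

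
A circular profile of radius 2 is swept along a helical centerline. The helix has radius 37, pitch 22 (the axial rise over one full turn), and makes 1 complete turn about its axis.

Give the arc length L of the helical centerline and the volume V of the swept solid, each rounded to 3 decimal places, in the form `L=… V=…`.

L=233.516 V=2934.455

2πR = 2π·37 = 232.477856
per-turn = √(232.477856² + 22²) = √(54045.9537 + 484) = √54529.9537 = 233.516496
L = 1 × 233.516496 = 233.516496
V = π·2² × L = 12.566371 × 233.516496 = 2934.454828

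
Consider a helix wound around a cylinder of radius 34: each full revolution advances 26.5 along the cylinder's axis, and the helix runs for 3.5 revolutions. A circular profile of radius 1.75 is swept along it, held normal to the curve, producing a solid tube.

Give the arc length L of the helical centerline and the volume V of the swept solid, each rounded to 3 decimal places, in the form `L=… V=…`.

L=753.430 V=7248.844

2πR = 2π·34 = 213.628300
per-turn = √(213.628300² + 26.5²) = √(45637.0508 + 702.25) = √46339.3008 = 215.265652
L = 3.5 × 215.265652 = 753.429781
V = π·1.75² × L = 9.621128 × 753.429781 = 7248.843982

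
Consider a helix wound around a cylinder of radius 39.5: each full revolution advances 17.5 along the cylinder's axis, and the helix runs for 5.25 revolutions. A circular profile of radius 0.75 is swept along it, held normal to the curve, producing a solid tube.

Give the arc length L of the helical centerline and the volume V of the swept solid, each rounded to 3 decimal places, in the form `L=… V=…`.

2πR = 2π·39.5 = 248.185820
per-turn = √(248.185820² + 17.5²) = √(61596.2011 + 306.25) = √61902.4511 = 248.802032
L = 5.25 × 248.802032 = 1306.210667
V = π·0.75² × L = 1.767146 × 1306.210667 = 2308.264783

L=1306.211 V=2308.265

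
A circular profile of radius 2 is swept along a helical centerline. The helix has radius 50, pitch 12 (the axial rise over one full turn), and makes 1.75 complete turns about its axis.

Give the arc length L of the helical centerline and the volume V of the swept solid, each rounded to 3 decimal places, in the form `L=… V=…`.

2πR = 2π·50 = 314.159265
per-turn = √(314.159265² + 12²) = √(98696.0440 + 144) = √98840.0440 = 314.388365
L = 1.75 × 314.388365 = 550.179639
V = π·2² × L = 12.566371 × 550.179639 = 6913.761244

L=550.180 V=6913.761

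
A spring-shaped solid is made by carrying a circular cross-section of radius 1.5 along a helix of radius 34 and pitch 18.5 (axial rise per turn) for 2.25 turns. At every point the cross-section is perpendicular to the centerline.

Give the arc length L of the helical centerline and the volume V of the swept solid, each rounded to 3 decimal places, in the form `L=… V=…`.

2πR = 2π·34 = 213.628300
per-turn = √(213.628300² + 18.5²) = √(45637.0508 + 342.25) = √45979.3008 = 214.427845
L = 2.25 × 214.427845 = 482.462651
V = π·1.5² × L = 7.068583 × 482.462651 = 3410.327523

L=482.463 V=3410.328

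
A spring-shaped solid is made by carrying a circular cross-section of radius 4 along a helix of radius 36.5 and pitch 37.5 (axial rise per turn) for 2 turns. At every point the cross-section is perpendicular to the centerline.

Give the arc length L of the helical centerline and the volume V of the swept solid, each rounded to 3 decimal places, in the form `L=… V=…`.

L=464.764 V=23361.582

2πR = 2π·36.5 = 229.336264
per-turn = √(229.336264² + 37.5²) = √(52595.1219 + 1406.25) = √54001.3719 = 232.381953
L = 2 × 232.381953 = 464.763905
V = π·4² × L = 50.265482 × 464.763905 = 23361.581915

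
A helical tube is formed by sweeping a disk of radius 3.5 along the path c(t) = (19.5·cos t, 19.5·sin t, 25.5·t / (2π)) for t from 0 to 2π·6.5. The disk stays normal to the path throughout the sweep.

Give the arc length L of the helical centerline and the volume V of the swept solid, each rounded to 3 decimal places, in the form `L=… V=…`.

2πR = 2π·19.5 = 122.522113
per-turn = √(122.522113² + 25.5²) = √(15011.6683 + 650.25) = √15661.9183 = 125.147586
L = 6.5 × 125.147586 = 813.459309
V = π·3.5² × L = 38.484510 × 813.459309 = 31305.582929

L=813.459 V=31305.583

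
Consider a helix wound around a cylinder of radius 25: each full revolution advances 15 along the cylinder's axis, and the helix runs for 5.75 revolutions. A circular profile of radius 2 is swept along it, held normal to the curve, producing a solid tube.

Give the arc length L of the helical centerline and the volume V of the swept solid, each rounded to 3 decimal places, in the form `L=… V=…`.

2πR = 2π·25 = 157.079633
per-turn = √(157.079633² + 15²) = √(24674.0110 + 225) = √24899.0110 = 157.794205
L = 5.75 × 157.794205 = 907.316676
V = π·2² × L = 12.566371 × 907.316676 = 11401.677620

L=907.317 V=11401.678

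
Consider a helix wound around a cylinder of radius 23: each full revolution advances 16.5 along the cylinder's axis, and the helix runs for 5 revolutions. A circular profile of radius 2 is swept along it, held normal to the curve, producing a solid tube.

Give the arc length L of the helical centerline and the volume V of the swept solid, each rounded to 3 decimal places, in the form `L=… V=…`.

2πR = 2π·23 = 144.513262
per-turn = √(144.513262² + 16.5²) = √(20884.0829 + 272.25) = √21156.3329 = 145.452167
L = 5 × 145.452167 = 727.260835
V = π·2² × L = 12.566371 × 727.260835 = 9139.029192

L=727.261 V=9139.029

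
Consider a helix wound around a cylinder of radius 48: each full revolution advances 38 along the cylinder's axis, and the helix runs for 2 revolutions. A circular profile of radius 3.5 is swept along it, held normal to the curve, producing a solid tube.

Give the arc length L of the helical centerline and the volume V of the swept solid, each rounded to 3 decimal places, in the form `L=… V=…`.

2πR = 2π·48 = 301.592895
per-turn = √(301.592895² + 38²) = √(90958.2742 + 1444) = √92402.2742 = 303.977424
L = 2 × 303.977424 = 607.954848
V = π·3.5² × L = 38.484510 × 607.954848 = 23396.844413

L=607.955 V=23396.844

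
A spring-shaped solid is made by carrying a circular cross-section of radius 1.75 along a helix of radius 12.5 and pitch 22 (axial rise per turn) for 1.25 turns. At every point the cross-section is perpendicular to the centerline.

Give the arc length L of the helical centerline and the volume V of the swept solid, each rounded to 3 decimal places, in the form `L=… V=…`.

2πR = 2π·12.5 = 78.539816
per-turn = √(78.539816² + 22²) = √(6168.5028 + 484) = √6652.5028 = 81.562876
L = 1.25 × 81.562876 = 101.953595
V = π·1.75² × L = 9.621128 × 101.953595 = 980.908537

L=101.954 V=980.909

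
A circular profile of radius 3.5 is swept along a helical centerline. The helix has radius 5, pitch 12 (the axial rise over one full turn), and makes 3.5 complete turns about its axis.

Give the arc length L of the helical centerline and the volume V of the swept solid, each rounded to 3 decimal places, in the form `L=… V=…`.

L=117.704 V=4529.786

2πR = 2π·5 = 31.415927
per-turn = √(31.415927² + 12²) = √(986.9604 + 144) = √1130.9604 = 33.629755
L = 3.5 × 33.629755 = 117.704143
V = π·3.5² × L = 38.484510 × 117.704143 = 4529.786287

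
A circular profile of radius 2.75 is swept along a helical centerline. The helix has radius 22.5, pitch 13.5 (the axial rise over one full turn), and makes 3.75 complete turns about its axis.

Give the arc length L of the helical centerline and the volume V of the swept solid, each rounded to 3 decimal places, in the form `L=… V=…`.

2πR = 2π·22.5 = 141.371669
per-turn = √(141.371669² + 13.5²) = √(19985.9489 + 182.25) = √20168.1989 = 142.014784
L = 3.75 × 142.014784 = 532.555440
V = π·2.75² × L = 23.758294 × 532.555440 = 12652.608962

L=532.555 V=12652.609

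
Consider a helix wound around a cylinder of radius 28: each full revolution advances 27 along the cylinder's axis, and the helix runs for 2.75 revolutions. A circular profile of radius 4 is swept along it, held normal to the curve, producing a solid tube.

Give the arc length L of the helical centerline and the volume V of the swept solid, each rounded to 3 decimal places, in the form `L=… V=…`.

2πR = 2π·28 = 175.929189
per-turn = √(175.929189² + 27²) = √(30951.0794 + 729) = √31680.0794 = 177.988987
L = 2.75 × 177.988987 = 489.469714
V = π·4² × L = 50.265482 × 489.469714 = 24603.431300

L=489.470 V=24603.431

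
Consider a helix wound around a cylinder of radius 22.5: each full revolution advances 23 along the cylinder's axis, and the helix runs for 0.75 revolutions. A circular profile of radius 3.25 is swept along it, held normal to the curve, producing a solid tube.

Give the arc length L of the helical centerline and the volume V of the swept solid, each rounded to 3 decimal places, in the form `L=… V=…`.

2πR = 2π·22.5 = 141.371669
per-turn = √(141.371669² + 23²) = √(19985.9489 + 529) = √20514.9489 = 143.230405
L = 0.75 × 143.230405 = 107.422804
V = π·3.25² × L = 33.183072 × 107.422804 = 3564.618674

L=107.423 V=3564.619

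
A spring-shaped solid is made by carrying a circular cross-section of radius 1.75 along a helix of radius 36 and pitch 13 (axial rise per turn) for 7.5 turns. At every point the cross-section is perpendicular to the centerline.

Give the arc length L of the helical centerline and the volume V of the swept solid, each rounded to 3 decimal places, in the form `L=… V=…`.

L=1699.260 V=16348.792

2πR = 2π·36 = 226.194671
per-turn = √(226.194671² + 13²) = √(51164.0292 + 169) = √51333.0292 = 226.567935
L = 7.5 × 226.567935 = 1699.259513
V = π·1.75² × L = 9.621128 × 1699.259513 = 16348.792435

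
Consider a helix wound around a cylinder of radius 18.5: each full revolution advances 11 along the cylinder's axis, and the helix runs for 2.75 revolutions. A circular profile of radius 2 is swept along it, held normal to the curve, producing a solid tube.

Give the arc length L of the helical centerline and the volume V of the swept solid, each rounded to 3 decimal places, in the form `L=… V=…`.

L=321.085 V=4034.875

2πR = 2π·18.5 = 116.238928
per-turn = √(116.238928² + 11²) = √(13511.4884 + 121) = √13632.4884 = 116.758248
L = 2.75 × 116.758248 = 321.085181
V = π·2² × L = 12.566371 × 321.085181 = 4034.875388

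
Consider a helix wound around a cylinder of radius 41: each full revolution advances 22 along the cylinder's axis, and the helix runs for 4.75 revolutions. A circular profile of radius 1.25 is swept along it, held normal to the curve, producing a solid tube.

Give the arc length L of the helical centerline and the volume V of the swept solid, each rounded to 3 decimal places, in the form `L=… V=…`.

2πR = 2π·41 = 257.610598
per-turn = √(257.610598² + 22²) = √(66363.2200 + 484) = √66847.2200 = 258.548293
L = 4.75 × 258.548293 = 1228.104393
V = π·1.25² × L = 4.908739 × 1228.104393 = 6028.443344

L=1228.104 V=6028.443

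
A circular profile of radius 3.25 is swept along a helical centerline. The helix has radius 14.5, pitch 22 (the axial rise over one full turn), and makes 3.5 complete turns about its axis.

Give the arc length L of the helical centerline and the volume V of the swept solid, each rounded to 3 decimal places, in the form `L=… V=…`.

L=328.037 V=10885.268

2πR = 2π·14.5 = 91.106187
per-turn = √(91.106187² + 22²) = √(8300.3373 + 484) = √8784.3373 = 93.724796
L = 3.5 × 93.724796 = 328.036784
V = π·3.25² × L = 33.183072 × 328.036784 = 10885.268369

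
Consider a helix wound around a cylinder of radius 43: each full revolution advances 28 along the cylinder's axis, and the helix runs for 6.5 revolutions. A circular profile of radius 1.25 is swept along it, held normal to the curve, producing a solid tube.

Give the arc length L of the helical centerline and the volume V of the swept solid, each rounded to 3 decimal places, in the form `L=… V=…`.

L=1765.556 V=8666.653

2πR = 2π·43 = 270.176968
per-turn = √(270.176968² + 28²) = √(72995.5942 + 784) = √73779.5942 = 271.623994
L = 6.5 × 271.623994 = 1765.555961
V = π·1.25² × L = 4.908739 × 1765.555961 = 8666.652559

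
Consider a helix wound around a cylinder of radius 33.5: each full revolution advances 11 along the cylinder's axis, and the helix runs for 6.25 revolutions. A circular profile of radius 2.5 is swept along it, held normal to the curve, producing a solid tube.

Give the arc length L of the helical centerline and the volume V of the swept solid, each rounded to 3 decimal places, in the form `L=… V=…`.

L=1317.337 V=25865.854

2πR = 2π·33.5 = 210.486708
per-turn = √(210.486708² + 11²) = √(44304.6542 + 121) = √44425.6542 = 210.773941
L = 6.25 × 210.773941 = 1317.337131
V = π·2.5² × L = 19.634954 × 1317.337131 = 25865.854072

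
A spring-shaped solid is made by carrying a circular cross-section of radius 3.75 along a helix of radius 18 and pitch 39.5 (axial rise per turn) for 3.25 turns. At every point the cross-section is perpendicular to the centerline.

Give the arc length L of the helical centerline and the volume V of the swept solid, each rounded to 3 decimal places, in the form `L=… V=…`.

2πR = 2π·18 = 113.097336
per-turn = √(113.097336² + 39.5²) = √(12791.0073 + 1560.25) = √14351.2573 = 119.796733
L = 3.25 × 119.796733 = 389.339383
V = π·3.75² × L = 44.178647 × 389.339383 = 17200.487051

L=389.339 V=17200.487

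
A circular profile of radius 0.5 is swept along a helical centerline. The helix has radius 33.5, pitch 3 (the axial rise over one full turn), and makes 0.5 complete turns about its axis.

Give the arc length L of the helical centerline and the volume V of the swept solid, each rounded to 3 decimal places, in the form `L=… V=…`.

2πR = 2π·33.5 = 210.486708
per-turn = √(210.486708² + 3²) = √(44304.6542 + 9) = √44313.6542 = 210.508086
L = 0.5 × 210.508086 = 105.254043
V = π·0.5² × L = 0.785398 × 105.254043 = 82.666332

L=105.254 V=82.666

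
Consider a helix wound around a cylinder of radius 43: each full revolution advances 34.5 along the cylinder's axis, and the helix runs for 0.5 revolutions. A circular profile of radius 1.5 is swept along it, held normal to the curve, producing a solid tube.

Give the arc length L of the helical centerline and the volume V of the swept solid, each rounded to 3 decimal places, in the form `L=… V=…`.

L=136.185 V=962.638

2πR = 2π·43 = 270.176968
per-turn = √(270.176968² + 34.5²) = √(72995.5942 + 1190.25) = √74185.8442 = 272.370784
L = 0.5 × 272.370784 = 136.185392
V = π·1.5² × L = 7.068583 × 136.185392 = 962.637812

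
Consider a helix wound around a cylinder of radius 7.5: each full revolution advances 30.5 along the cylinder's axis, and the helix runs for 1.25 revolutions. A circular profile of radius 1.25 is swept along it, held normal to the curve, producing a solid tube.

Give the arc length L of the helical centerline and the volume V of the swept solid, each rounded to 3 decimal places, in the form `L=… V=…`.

L=70.166 V=344.428

2πR = 2π·7.5 = 47.123890
per-turn = √(47.123890² + 30.5²) = √(2220.6610 + 930.25) = √3150.9110 = 56.132976
L = 1.25 × 56.132976 = 70.166220
V = π·1.25² × L = 4.908739 × 70.166220 = 344.427627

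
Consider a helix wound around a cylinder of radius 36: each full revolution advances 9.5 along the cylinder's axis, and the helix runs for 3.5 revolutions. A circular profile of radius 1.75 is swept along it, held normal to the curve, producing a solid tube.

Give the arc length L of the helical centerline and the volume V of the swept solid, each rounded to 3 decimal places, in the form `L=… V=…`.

L=792.379 V=7623.582

2πR = 2π·36 = 226.194671
per-turn = √(226.194671² + 9.5²) = √(51164.0292 + 90.25) = √51254.2792 = 226.394079
L = 3.5 × 226.394079 = 792.379278
V = π·1.75² × L = 9.621128 × 792.379278 = 7623.582064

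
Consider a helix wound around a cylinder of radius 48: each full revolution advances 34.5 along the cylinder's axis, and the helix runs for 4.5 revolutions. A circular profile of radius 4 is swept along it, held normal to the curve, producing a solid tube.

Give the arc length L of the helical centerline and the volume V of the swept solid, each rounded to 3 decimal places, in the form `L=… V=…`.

L=1366.019 V=68663.599

2πR = 2π·48 = 301.592895
per-turn = √(301.592895² + 34.5²) = √(90958.2742 + 1190.25) = √92148.5242 = 303.559754
L = 4.5 × 303.559754 = 1366.018892
V = π·4² × L = 50.265482 × 1366.018892 = 68663.598670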